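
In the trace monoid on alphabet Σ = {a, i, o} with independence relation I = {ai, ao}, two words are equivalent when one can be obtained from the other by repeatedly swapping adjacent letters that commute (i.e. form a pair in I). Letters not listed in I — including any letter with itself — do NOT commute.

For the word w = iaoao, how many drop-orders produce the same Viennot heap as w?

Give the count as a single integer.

piece 0:i — minimal
piece 1:a — minimal
piece 2:o rests on {0:i}
piece 3:a rests on {1:a}
piece 4:o rests on {2:o}
minimal pieces: {0:i, 1:a}
ways to finish when only these pieces remain (= sum over removing one remaining piece with nothing left below it):
  1 left: {3}→1  {4}→1
  2 left: {1,3}→1  {2,4}→1  {3,4}→2
  3 left: {0,2,4}→1  {1,3,4}→3  {2,3,4}→3
  placing 0:i first → 6 extensions
  placing 1:a first → 4 extensions
total linear extensions = 10

10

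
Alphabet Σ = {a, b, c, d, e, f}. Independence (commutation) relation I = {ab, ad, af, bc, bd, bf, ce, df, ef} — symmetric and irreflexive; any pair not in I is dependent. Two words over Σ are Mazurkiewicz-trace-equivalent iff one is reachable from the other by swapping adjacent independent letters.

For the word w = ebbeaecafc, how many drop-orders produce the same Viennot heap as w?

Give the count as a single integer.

5

drop 0:e onto floor
drop 1:b onto {0:e}
drop 2:b onto {1:b}
drop 3:e onto {2:b}
drop 4:a onto {3:e}
drop 5:e onto {4:a}
drop 6:c onto {4:a}
drop 7:a onto {5:e, 6:c}
drop 8:f onto {6:c}
drop 9:c onto {7:a, 8:f}
ground layer = {0:e}
drop-orders for the pieces not yet dropped (sum over which currently-grounded one goes next):
  1 to go: {9} 1
  2 to go: {7,9} 1  {8,9} 1
  3 to go: {5,7,9} 1  {7,8,9} 2
  4 to go: {5,7,8,9} 3  {6,7,8,9} 2
  5 to go: {5,6,7,8,9} 5
  6 to go: {4,5,6,7,8,9} 5
  7 to go: {3,4,5,6,7,8,9} 5
  8 to go: {2,3,4,5,6,7,8,9} 5
  if 0:e drops first: 5 orders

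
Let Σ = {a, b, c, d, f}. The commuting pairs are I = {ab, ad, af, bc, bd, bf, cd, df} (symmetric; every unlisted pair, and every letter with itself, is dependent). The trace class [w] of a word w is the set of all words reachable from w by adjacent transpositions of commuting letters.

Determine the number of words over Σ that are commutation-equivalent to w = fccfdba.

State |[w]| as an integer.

0(f) covers ∅
1(c) covers 0:f
2(c) covers 1:c
3(f) covers 2:c
4(d) covers ∅
5(b) covers ∅
6(a) covers 2:c
floor of heap: 0:f, 4:d, 5:b
completions by unplaced set U, small U first (add the entries for U minus each lowest piece of U):
  |U|=1: {3}:1  {4}:1  {5}:1  {6}:1
  |U|=2: {3,4}:2  {3,5}:2  {3,6}:2  {4,5}:2  {4,6}:2  {5,6}:2
  |U|=3: {2,3,6}:2  {3,4,5}:6  {3,4,6}:6  {3,5,6}:6  {4,5,6}:6
  |U|=4: {1,2,3,6}:2  {2,3,4,6}:8  {2,3,5,6}:8  {3,4,5,6}:24
  |U|=5: {0,1,2,3,6}:2  {1,2,3,4,6}:10  {1,2,3,5,6}:10  {2,3,4,5,6}:40
  start at 0(f): 60
  start at 4(d): 12
  start at 5(b): 12
sum over floor = 84

84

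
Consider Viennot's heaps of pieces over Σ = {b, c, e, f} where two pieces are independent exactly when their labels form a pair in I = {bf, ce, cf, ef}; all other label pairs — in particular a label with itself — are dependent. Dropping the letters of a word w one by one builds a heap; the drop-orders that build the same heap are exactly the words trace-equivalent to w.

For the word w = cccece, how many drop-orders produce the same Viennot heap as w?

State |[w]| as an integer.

15

drop 0:c onto floor
drop 1:c onto {0:c}
drop 2:c onto {1:c}
drop 3:e onto floor
drop 4:c onto {2:c}
drop 5:e onto {3:e}
ground layer = {0:c, 3:e}
drop-orders for the pieces not yet dropped (sum over which currently-grounded one goes next):
  1 to go: {4} 1  {5} 1
  2 to go: {2,4} 1  {3,5} 1  {4,5} 2
  3 to go: {1,2,4} 1  {2,4,5} 3  {3,4,5} 3
  4 to go: {0,1,2,4} 1  {1,2,4,5} 4  {2,3,4,5} 6
  if 0:c drops first: 10 orders
  if 3:e drops first: 5 orders
heap linearizations: 15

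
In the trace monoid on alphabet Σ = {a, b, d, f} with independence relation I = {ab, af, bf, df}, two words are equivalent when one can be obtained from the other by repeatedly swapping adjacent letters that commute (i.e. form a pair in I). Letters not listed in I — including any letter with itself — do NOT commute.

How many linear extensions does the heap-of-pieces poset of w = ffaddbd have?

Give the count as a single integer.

21

piece 0:f — minimal
piece 1:f rests on {0:f}
piece 2:a — minimal
piece 3:d rests on {2:a}
piece 4:d rests on {3:d}
piece 5:b rests on {4:d}
piece 6:d rests on {5:b}
minimal pieces: {0:f, 2:a}
ways to finish when only these pieces remain (= sum over removing one remaining piece with nothing left below it):
  1 left: {1}→1  {6}→1
  2 left: {0,1}→1  {1,6}→2  {5,6}→1
  3 left: {0,1,6}→3  {1,5,6}→3  {4,5,6}→1
  4 left: {0,1,5,6}→6  {1,4,5,6}→4  {3,4,5,6}→1
  5 left: {0,1,4,5,6}→10  {1,3,4,5,6}→5  {2,3,4,5,6}→1
  placing 0:f first → 6 extensions
  placing 2:a first → 15 extensions
total linear extensions = 21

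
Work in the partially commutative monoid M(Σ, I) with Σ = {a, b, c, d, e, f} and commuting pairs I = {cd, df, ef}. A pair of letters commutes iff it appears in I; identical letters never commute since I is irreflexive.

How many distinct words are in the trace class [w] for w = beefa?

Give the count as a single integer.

drop 0:b onto floor
drop 1:e onto {0:b}
drop 2:e onto {1:e}
drop 3:f onto {0:b}
drop 4:a onto {2:e, 3:f}
ground layer = {0:b}
drop-orders for the pieces not yet dropped (sum over which currently-grounded one goes next):
  1 to go: {4} 1
  2 to go: {2,4} 1  {3,4} 1
  3 to go: {1,2,4} 1  {2,3,4} 2
  if 0:b drops first: 3 orders

3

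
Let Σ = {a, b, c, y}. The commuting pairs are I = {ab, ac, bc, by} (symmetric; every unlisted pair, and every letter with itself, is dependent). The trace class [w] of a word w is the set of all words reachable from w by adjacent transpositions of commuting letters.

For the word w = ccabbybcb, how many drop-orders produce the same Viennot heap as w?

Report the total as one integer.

0(c) covers ∅
1(c) covers 0:c
2(a) covers ∅
3(b) covers ∅
4(b) covers 3:b
5(y) covers 1:c, 2:a
6(b) covers 4:b
7(c) covers 5:y
8(b) covers 6:b
floor of heap: 0:c, 2:a, 3:b
completions by unplaced set U, small U first (add the entries for U minus each lowest piece of U):
  |U|=1: {7}:1  {8}:1
  |U|=2: {5,7}:1  {6,8}:1  {7,8}:2
  |U|=3: {1,5,7}:1  {2,5,7}:1  {4,6,8}:1  {5,7,8}:3  {6,7,8}:3
  |U|=4: {0,1,5,7}:1  {1,2,5,7}:2  {1,5,7,8}:4  {2,5,7,8}:4  {3,4,6,8}:1  {4,6,7,8}:4  {5,6,7,8}:6
  |U|=5: {0,1,2,5,7}:3  {0,1,5,7,8}:5  {1,2,5,7,8}:10  {1,5,6,7,8}:10  {2,5,6,7,8}:10  {3,4,6,7,8}:5  {4,5,6,7,8}:10
  |U|=6: {0,1,2,5,7,8}:18  {0,1,5,6,7,8}:15  {1,2,5,6,7,8}:30  {1,4,5,6,7,8}:20  {2,4,5,6,7,8}:20  {3,4,5,6,7,8}:15
  |U|=7: {0,1,2,5,6,7,8}:63  {0,1,4,5,6,7,8}:35  {1,2,4,5,6,7,8}:70  {1,3,4,5,6,7,8}:35  {2,3,4,5,6,7,8}:35
  start at 0(c): 140
  start at 2(a): 70
  start at 3(b): 168
sum over floor = 378

378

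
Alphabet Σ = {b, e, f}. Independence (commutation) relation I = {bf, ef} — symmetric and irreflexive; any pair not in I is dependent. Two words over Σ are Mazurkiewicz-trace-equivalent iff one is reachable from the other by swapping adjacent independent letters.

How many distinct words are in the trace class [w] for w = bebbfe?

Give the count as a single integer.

#0=b has no predecessor
#1=e depends on [0:b]
#2=b depends on [1:e]
#3=b depends on [2:b]
#4=f has no predecessor
#5=e depends on [3:b]
sources: [0:b, 4:f]
N(rest) = Σ N(rest − s) over sources s of rest; N(one piece) = 1:
  size 1 → [4]=1  [5]=1
  size 2 → [3,5]=1  [4,5]=2
  size 3 → [2,3,5]=1  [3,4,5]=3
  size 4 → [1,2,3,5]=1  [2,3,4,5]=4
  first=0(b) contributes 5
  first=4(f) contributes 1
|[w]| = 6

6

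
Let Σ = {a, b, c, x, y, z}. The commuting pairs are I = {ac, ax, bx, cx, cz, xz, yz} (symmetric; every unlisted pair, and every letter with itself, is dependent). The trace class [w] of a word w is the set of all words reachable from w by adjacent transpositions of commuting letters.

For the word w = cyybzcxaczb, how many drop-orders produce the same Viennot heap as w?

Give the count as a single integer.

0(c) covers ∅
1(y) covers 0:c
2(y) covers 1:y
3(b) covers 2:y
4(z) covers 3:b
5(c) covers 3:b
6(x) covers 2:y
7(a) covers 4:z
8(c) covers 5:c
9(z) covers 7:a
10(b) covers 8:c, 9:z
floor of heap: 0:c
completions by unplaced set U, small U first (add the entries for U minus each lowest piece of U):
  |U|=1: {6}:1  {10}:1
  |U|=2: {6,10}:2  {8,10}:1  {9,10}:1
  |U|=3: {5,8,10}:1  {6,8,10}:3  {6,9,10}:3  {7,9,10}:1  {8,9,10}:2
  |U|=4: {4,7,9,10}:1  {5,6,8,10}:4  {5,8,9,10}:3  {6,7,9,10}:4  {6,8,9,10}:8  {7,8,9,10}:3
  |U|=5: {4,6,7,9,10}:5  {4,7,8,9,10}:4  {5,6,8,9,10}:15  {5,7,8,9,10}:6  {6,7,8,9,10}:15
  |U|=6: {4,5,7,8,9,10}:10  {4,6,7,8,9,10}:24  {5,6,7,8,9,10}:36
  |U|=7: {3,4,5,7,8,9,10}:10  {4,5,6,7,8,9,10}:70
  |U|=8: {3,4,5,6,7,8,9,10}:80
  |U|=9: {2,3,4,5,6,7,8,9,10}:80
  start at 0(c): 80

80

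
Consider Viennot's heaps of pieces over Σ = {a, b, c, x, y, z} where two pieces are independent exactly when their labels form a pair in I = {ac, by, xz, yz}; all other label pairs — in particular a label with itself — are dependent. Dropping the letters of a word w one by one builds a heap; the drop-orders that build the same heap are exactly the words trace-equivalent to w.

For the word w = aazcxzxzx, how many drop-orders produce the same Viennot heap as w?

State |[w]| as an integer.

10

#0=a has no predecessor
#1=a depends on [0:a]
#2=z depends on [1:a]
#3=c depends on [2:z]
#4=x depends on [3:c]
#5=z depends on [3:c]
#6=x depends on [4:x]
#7=z depends on [5:z]
#8=x depends on [6:x]
sources: [0:a]
N(rest) = Σ N(rest − s) over sources s of rest; N(one piece) = 1:
  size 1 → [7]=1  [8]=1
  size 2 → [5,7]=1  [6,8]=1  [7,8]=2
  size 3 → [4,6,8]=1  [5,7,8]=3  [6,7,8]=3
  size 4 → [4,6,7,8]=4  [5,6,7,8]=6
  size 5 → [4,5,6,7,8]=10
  size 6 → [3,4,5,6,7,8]=10
  size 7 → [2,3,4,5,6,7,8]=10
  first=0(a) contributes 10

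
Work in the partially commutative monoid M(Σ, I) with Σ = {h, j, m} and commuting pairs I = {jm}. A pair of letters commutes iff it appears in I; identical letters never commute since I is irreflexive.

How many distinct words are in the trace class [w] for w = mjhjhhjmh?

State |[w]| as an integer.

4

#0=m has no predecessor
#1=j has no predecessor
#2=h depends on [0:m, 1:j]
#3=j depends on [2:h]
#4=h depends on [3:j]
#5=h depends on [4:h]
#6=j depends on [5:h]
#7=m depends on [5:h]
#8=h depends on [6:j, 7:m]
sources: [0:m, 1:j]
N(rest) = Σ N(rest − s) over sources s of rest; N(one piece) = 1:
  size 1 → [8]=1
  size 2 → [6,8]=1  [7,8]=1
  size 3 → [6,7,8]=2
  size 4 → [5,6,7,8]=2
  size 5 → [4,5,6,7,8]=2
  size 6 → [3,4,5,6,7,8]=2
  size 7 → [2,3,4,5,6,7,8]=2
  first=0(m) contributes 2
  first=1(j) contributes 2
|[w]| = 4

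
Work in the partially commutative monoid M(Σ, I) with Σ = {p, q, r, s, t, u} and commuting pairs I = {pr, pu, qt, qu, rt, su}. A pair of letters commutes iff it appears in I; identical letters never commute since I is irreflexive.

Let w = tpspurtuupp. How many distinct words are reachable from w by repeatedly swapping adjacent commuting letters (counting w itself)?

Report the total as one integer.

82

piece 0:t — minimal
piece 1:p rests on {0:t}
piece 2:s rests on {1:p}
piece 3:p rests on {2:s}
piece 4:u rests on {0:t}
piece 5:r rests on {2:s, 4:u}
piece 6:t rests on {3:p, 4:u}
piece 7:u rests on {5:r, 6:t}
piece 8:u rests on {7:u}
piece 9:p rests on {6:t}
piece 10:p rests on {9:p}
minimal pieces: {0:t}
ways to finish when only these pieces remain (= sum over removing one remaining piece with nothing left below it):
  1 left: {8}→1  {10}→1
  2 left: {7,8}→1  {8,10}→2  {9,10}→1
  3 left: {5,7,8}→1  {7,8,10}→3  {8,9,10}→3
  4 left: {5,7,8,10}→4  {7,8,9,10}→6
  5 left: {5,7,8,9,10}→10  {6,7,8,9,10}→6
  6 left: {3,6,7,8,9,10}→6  {5,6,7,8,9,10}→16
  7 left: {3,5,6,7,8,9,10}→22  {4,5,6,7,8,9,10}→16
  8 left: {2,3,5,6,7,8,9,10}→22  {3,4,5,6,7,8,9,10}→38
  9 left: {1,2,3,5,6,7,8,9,10}→22  {2,3,4,5,6,7,8,9,10}→60
  placing 0:t first → 82 extensions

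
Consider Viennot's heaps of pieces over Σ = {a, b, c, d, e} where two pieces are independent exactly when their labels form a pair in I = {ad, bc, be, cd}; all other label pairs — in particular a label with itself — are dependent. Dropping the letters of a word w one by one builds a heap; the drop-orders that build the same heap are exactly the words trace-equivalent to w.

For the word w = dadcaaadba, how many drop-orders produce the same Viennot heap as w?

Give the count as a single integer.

56

0(d) covers ∅
1(a) covers ∅
2(d) covers 0:d
3(c) covers 1:a
4(a) covers 3:c
5(a) covers 4:a
6(a) covers 5:a
7(d) covers 2:d
8(b) covers 6:a, 7:d
9(a) covers 8:b
floor of heap: 0:d, 1:a
completions by unplaced set U, small U first (add the entries for U minus each lowest piece of U):
  |U|=1: {9}:1
  |U|=2: {8,9}:1
  |U|=3: {6,8,9}:1  {7,8,9}:1
  |U|=4: {2,7,8,9}:1  {5,6,8,9}:1  {6,7,8,9}:2
  |U|=5: {0,2,7,8,9}:1  {2,6,7,8,9}:3  {4,5,6,8,9}:1  {5,6,7,8,9}:3
  |U|=6: {0,2,6,7,8,9}:4  {2,5,6,7,8,9}:6  {3,4,5,6,8,9}:1  {4,5,6,7,8,9}:4
  |U|=7: {0,2,5,6,7,8,9}:10  {1,3,4,5,6,8,9}:1  {2,4,5,6,7,8,9}:10  {3,4,5,6,7,8,9}:5
  |U|=8: {0,2,4,5,6,7,8,9}:20  {1,3,4,5,6,7,8,9}:6  {2,3,4,5,6,7,8,9}:15
  start at 0(d): 21
  start at 1(a): 35
sum over floor = 56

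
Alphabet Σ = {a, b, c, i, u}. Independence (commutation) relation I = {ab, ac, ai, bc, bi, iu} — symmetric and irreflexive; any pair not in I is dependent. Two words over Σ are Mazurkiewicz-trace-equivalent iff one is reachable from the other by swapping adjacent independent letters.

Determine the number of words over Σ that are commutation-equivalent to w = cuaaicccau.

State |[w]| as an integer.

0(c) covers ∅
1(u) covers 0:c
2(a) covers 1:u
3(a) covers 2:a
4(i) covers 0:c
5(c) covers 1:u, 4:i
6(c) covers 5:c
7(c) covers 6:c
8(a) covers 3:a
9(u) covers 7:c, 8:a
floor of heap: 0:c
completions by unplaced set U, small U first (add the entries for U minus each lowest piece of U):
  |U|=1: {9}:1
  |U|=2: {7,9}:1  {8,9}:1
  |U|=3: {3,8,9}:1  {6,7,9}:1  {7,8,9}:2
  |U|=4: {2,3,8,9}:1  {3,7,8,9}:3  {5,6,7,9}:1  {6,7,8,9}:3
  |U|=5: {2,3,7,8,9}:4  {3,6,7,8,9}:6  {4,5,6,7,9}:1  {5,6,7,8,9}:4
  |U|=6: {2,3,6,7,8,9}:10  {3,5,6,7,8,9}:10  {4,5,6,7,8,9}:5
  |U|=7: {2,3,5,6,7,8,9}:20  {3,4,5,6,7,8,9}:15
  |U|=8: {1,2,3,5,6,7,8,9}:20  {2,3,4,5,6,7,8,9}:35
  start at 0(c): 55

55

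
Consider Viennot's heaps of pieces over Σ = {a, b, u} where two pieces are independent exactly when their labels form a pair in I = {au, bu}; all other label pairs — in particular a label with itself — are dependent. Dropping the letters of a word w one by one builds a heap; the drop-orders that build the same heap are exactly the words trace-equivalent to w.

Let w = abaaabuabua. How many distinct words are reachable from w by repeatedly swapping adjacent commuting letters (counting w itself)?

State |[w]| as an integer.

55

0(a) covers ∅
1(b) covers 0:a
2(a) covers 1:b
3(a) covers 2:a
4(a) covers 3:a
5(b) covers 4:a
6(u) covers ∅
7(a) covers 5:b
8(b) covers 7:a
9(u) covers 6:u
10(a) covers 8:b
floor of heap: 0:a, 6:u
completions by unplaced set U, small U first (add the entries for U minus each lowest piece of U):
  |U|=1: {9}:1  {10}:1
  |U|=2: {6,9}:1  {8,10}:1  {9,10}:2
  |U|=3: {6,9,10}:3  {7,8,10}:1  {8,9,10}:3
  |U|=4: {5,7,8,10}:1  {6,8,9,10}:6  {7,8,9,10}:4
  |U|=5: {4,5,7,8,10}:1  {5,7,8,9,10}:5  {6,7,8,9,10}:10
  |U|=6: {3,4,5,7,8,10}:1  {4,5,7,8,9,10}:6  {5,6,7,8,9,10}:15
  |U|=7: {2,3,4,5,7,8,10}:1  {3,4,5,7,8,9,10}:7  {4,5,6,7,8,9,10}:21
  |U|=8: {1,2,3,4,5,7,8,10}:1  {2,3,4,5,7,8,9,10}:8  {3,4,5,6,7,8,9,10}:28
  |U|=9: {0,1,2,3,4,5,7,8,10}:1  {1,2,3,4,5,7,8,9,10}:9  {2,3,4,5,6,7,8,9,10}:36
  start at 0(a): 45
  start at 6(u): 10
sum over floor = 55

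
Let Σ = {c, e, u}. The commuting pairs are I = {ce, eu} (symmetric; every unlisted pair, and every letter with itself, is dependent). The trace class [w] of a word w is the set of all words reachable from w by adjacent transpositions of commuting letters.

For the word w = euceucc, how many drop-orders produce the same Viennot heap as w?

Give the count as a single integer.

21

piece 0:e — minimal
piece 1:u — minimal
piece 2:c rests on {1:u}
piece 3:e rests on {0:e}
piece 4:u rests on {2:c}
piece 5:c rests on {4:u}
piece 6:c rests on {5:c}
minimal pieces: {0:e, 1:u}
ways to finish when only these pieces remain (= sum over removing one remaining piece with nothing left below it):
  1 left: {3}→1  {6}→1
  2 left: {0,3}→1  {3,6}→2  {5,6}→1
  3 left: {0,3,6}→3  {3,5,6}→3  {4,5,6}→1
  4 left: {0,3,5,6}→6  {2,4,5,6}→1  {3,4,5,6}→4
  5 left: {0,3,4,5,6}→10  {1,2,4,5,6}→1  {2,3,4,5,6}→5
  placing 0:e first → 6 extensions
  placing 1:u first → 15 extensions
total linear extensions = 21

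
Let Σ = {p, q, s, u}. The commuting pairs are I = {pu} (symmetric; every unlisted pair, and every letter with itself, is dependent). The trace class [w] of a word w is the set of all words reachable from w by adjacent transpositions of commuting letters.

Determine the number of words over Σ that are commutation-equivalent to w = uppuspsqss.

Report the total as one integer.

piece 0:u — minimal
piece 1:p — minimal
piece 2:p rests on {1:p}
piece 3:u rests on {0:u}
piece 4:s rests on {2:p, 3:u}
piece 5:p rests on {4:s}
piece 6:s rests on {5:p}
piece 7:q rests on {6:s}
piece 8:s rests on {7:q}
piece 9:s rests on {8:s}
minimal pieces: {0:u, 1:p}
ways to finish when only these pieces remain (= sum over removing one remaining piece with nothing left below it):
  1 left: {9}→1
  2 left: {8,9}→1
  3 left: {7,8,9}→1
  4 left: {6,7,8,9}→1
  5 left: {5,6,7,8,9}→1
  6 left: {4,5,6,7,8,9}→1
  7 left: {2,4,5,6,7,8,9}→1  {3,4,5,6,7,8,9}→1
  8 left: {0,3,4,5,6,7,8,9}→1  {1,2,4,5,6,7,8,9}→1  {2,3,4,5,6,7,8,9}→2
  placing 0:u first → 3 extensions
  placing 1:p first → 3 extensions
total linear extensions = 6

6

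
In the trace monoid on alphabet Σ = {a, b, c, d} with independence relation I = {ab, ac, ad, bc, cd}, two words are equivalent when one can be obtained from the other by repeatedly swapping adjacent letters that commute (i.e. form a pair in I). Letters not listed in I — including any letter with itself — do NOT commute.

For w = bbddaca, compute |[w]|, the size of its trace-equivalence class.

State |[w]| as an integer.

0(b) covers ∅
1(b) covers 0:b
2(d) covers 1:b
3(d) covers 2:d
4(a) covers ∅
5(c) covers ∅
6(a) covers 4:a
floor of heap: 0:b, 4:a, 5:c
completions by unplaced set U, small U first (add the entries for U minus each lowest piece of U):
  |U|=1: {3}:1  {5}:1  {6}:1
  |U|=2: {2,3}:1  {3,5}:2  {3,6}:2  {4,6}:1  {5,6}:2
  |U|=3: {1,2,3}:1  {2,3,5}:3  {2,3,6}:3  {3,4,6}:3  {3,5,6}:6  {4,5,6}:3
  |U|=4: {0,1,2,3}:1  {1,2,3,5}:4  {1,2,3,6}:4  {2,3,4,6}:6  {2,3,5,6}:12  {3,4,5,6}:12
  |U|=5: {0,1,2,3,5}:5  {0,1,2,3,6}:5  {1,2,3,4,6}:10  {1,2,3,5,6}:20  {2,3,4,5,6}:30
  start at 0(b): 60
  start at 4(a): 30
  start at 5(c): 15
sum over floor = 105

105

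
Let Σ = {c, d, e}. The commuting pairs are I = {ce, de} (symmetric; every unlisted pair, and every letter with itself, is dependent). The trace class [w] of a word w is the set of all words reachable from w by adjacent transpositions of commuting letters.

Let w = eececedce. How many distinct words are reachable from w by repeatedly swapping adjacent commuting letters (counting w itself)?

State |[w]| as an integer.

0(e) covers ∅
1(e) covers 0:e
2(c) covers ∅
3(e) covers 1:e
4(c) covers 2:c
5(e) covers 3:e
6(d) covers 4:c
7(c) covers 6:d
8(e) covers 5:e
floor of heap: 0:e, 2:c
completions by unplaced set U, small U first (add the entries for U minus each lowest piece of U):
  |U|=1: {7}:1  {8}:1
  |U|=2: {5,8}:1  {6,7}:1  {7,8}:2
  |U|=3: {3,5,8}:1  {4,6,7}:1  {5,7,8}:3  {6,7,8}:3
  |U|=4: {1,3,5,8}:1  {2,4,6,7}:1  {3,5,7,8}:4  {4,6,7,8}:4  {5,6,7,8}:6
  |U|=5: {0,1,3,5,8}:1  {1,3,5,7,8}:5  {2,4,6,7,8}:5  {3,5,6,7,8}:10  {4,5,6,7,8}:10
  |U|=6: {0,1,3,5,7,8}:6  {1,3,5,6,7,8}:15  {2,4,5,6,7,8}:15  {3,4,5,6,7,8}:20
  |U|=7: {0,1,3,5,6,7,8}:21  {1,3,4,5,6,7,8}:35  {2,3,4,5,6,7,8}:35
  start at 0(e): 70
  start at 2(c): 56
sum over floor = 126

126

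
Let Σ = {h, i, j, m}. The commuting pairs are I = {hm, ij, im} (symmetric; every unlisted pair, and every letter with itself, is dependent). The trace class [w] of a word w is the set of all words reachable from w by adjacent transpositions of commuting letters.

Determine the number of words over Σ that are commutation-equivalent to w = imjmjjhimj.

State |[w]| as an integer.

32

piece 0:i — minimal
piece 1:m — minimal
piece 2:j rests on {1:m}
piece 3:m rests on {2:j}
piece 4:j rests on {3:m}
piece 5:j rests on {4:j}
piece 6:h rests on {0:i, 5:j}
piece 7:i rests on {6:h}
piece 8:m rests on {5:j}
piece 9:j rests on {6:h, 8:m}
minimal pieces: {0:i, 1:m}
ways to finish when only these pieces remain (= sum over removing one remaining piece with nothing left below it):
  1 left: {7}→1  {9}→1
  2 left: {7,9}→2  {8,9}→1
  3 left: {6,7,9}→2  {7,8,9}→3
  4 left: {0,6,7,9}→2  {6,7,8,9}→5
  5 left: {0,6,7,8,9}→7  {5,6,7,8,9}→5
  6 left: {0,5,6,7,8,9}→12  {4,5,6,7,8,9}→5
  7 left: {0,4,5,6,7,8,9}→17  {3,4,5,6,7,8,9}→5
  8 left: {0,3,4,5,6,7,8,9}→22  {2,3,4,5,6,7,8,9}→5
  placing 0:i first → 5 extensions
  placing 1:m first → 27 extensions
total linear extensions = 32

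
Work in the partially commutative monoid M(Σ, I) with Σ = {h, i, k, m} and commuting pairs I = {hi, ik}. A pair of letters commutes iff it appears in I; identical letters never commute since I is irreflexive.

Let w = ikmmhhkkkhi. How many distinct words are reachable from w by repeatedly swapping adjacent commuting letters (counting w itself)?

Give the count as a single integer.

14

0(i) covers ∅
1(k) covers ∅
2(m) covers 0:i, 1:k
3(m) covers 2:m
4(h) covers 3:m
5(h) covers 4:h
6(k) covers 5:h
7(k) covers 6:k
8(k) covers 7:k
9(h) covers 8:k
10(i) covers 3:m
floor of heap: 0:i, 1:k
completions by unplaced set U, small U first (add the entries for U minus each lowest piece of U):
  |U|=1: {9}:1  {10}:1
  |U|=2: {8,9}:1  {9,10}:2
  |U|=3: {7,8,9}:1  {8,9,10}:3
  |U|=4: {6,7,8,9}:1  {7,8,9,10}:4
  |U|=5: {5,6,7,8,9}:1  {6,7,8,9,10}:5
  |U|=6: {4,5,6,7,8,9}:1  {5,6,7,8,9,10}:6
  |U|=7: {4,5,6,7,8,9,10}:7
  |U|=8: {3,4,5,6,7,8,9,10}:7
  |U|=9: {2,3,4,5,6,7,8,9,10}:7
  start at 0(i): 7
  start at 1(k): 7
sum over floor = 14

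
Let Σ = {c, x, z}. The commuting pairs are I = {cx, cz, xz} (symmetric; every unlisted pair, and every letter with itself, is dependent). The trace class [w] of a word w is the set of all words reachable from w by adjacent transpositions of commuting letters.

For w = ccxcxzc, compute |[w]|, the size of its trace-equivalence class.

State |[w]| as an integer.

#0=c has no predecessor
#1=c depends on [0:c]
#2=x has no predecessor
#3=c depends on [1:c]
#4=x depends on [2:x]
#5=z has no predecessor
#6=c depends on [3:c]
sources: [0:c, 2:x, 5:z]
N(rest) = Σ N(rest − s) over sources s of rest; N(one piece) = 1:
  size 1 → [4]=1  [5]=1  [6]=1
  size 2 → [2,4]=1  [3,6]=1  [4,5]=2  [4,6]=2  [5,6]=2
  size 3 → [1,3,6]=1  [2,4,5]=3  [2,4,6]=3  [3,4,6]=3  [3,5,6]=3  [4,5,6]=6
  size 4 → [0,1,3,6]=1  [1,3,4,6]=4  [1,3,5,6]=4  [2,3,4,6]=6  [2,4,5,6]=12  [3,4,5,6]=12
  size 5 → [0,1,3,4,6]=5  [0,1,3,5,6]=5  [1,2,3,4,6]=10  [1,3,4,5,6]=20  [2,3,4,5,6]=30
  first=0(c) contributes 60
  first=2(x) contributes 30
  first=5(z) contributes 15
|[w]| = 105

105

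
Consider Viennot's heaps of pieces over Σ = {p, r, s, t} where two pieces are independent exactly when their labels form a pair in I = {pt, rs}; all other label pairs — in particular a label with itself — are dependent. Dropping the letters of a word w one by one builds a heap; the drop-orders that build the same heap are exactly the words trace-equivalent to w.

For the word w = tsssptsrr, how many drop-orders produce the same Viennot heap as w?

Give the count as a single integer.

6

drop 0:t onto floor
drop 1:s onto {0:t}
drop 2:s onto {1:s}
drop 3:s onto {2:s}
drop 4:p onto {3:s}
drop 5:t onto {3:s}
drop 6:s onto {4:p, 5:t}
drop 7:r onto {4:p, 5:t}
drop 8:r onto {7:r}
ground layer = {0:t}
drop-orders for the pieces not yet dropped (sum over which currently-grounded one goes next):
  1 to go: {6} 1  {8} 1
  2 to go: {6,8} 2  {7,8} 1
  3 to go: {6,7,8} 3
  4 to go: {4,6,7,8} 3  {5,6,7,8} 3
  5 to go: {4,5,6,7,8} 6
  6 to go: {3,4,5,6,7,8} 6
  7 to go: {2,3,4,5,6,7,8} 6
  if 0:t drops first: 6 orders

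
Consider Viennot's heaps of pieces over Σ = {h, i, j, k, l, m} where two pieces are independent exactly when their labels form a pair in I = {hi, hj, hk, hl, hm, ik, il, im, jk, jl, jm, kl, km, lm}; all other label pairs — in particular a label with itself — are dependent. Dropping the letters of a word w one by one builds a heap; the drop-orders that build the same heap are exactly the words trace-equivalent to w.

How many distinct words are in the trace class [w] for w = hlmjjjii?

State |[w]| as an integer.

0(h) covers ∅
1(l) covers ∅
2(m) covers ∅
3(j) covers ∅
4(j) covers 3:j
5(j) covers 4:j
6(i) covers 5:j
7(i) covers 6:i
floor of heap: 0:h, 1:l, 2:m, 3:j
completions by unplaced set U, small U first (add the entries for U minus each lowest piece of U):
  |U|=1: {0}:1  {1}:1  {2}:1  {7}:1
  |U|=2: {0,1}:2  {0,2}:2  {0,7}:2  {1,2}:2  {1,7}:2  {2,7}:2  {6,7}:1
  |U|=3: {0,1,2}:6  {0,1,7}:6  {0,2,7}:6  {0,6,7}:3  {1,2,7}:6  {1,6,7}:3  {2,6,7}:3  {5,6,7}:1
  |U|=4: {0,1,2,7}:24  {0,1,6,7}:12  {0,2,6,7}:12  {0,5,6,7}:4  {1,2,6,7}:12  {1,5,6,7}:4  {2,5,6,7}:4  {4,5,6,7}:1
  |U|=5: {0,1,2,6,7}:60  {0,1,5,6,7}:20  {0,2,5,6,7}:20  {0,4,5,6,7}:5  {1,2,5,6,7}:20  {1,4,5,6,7}:5  {2,4,5,6,7}:5  {3,4,5,6,7}:1
  |U|=6: {0,1,2,5,6,7}:120  {0,1,4,5,6,7}:30  {0,2,4,5,6,7}:30  {0,3,4,5,6,7}:6  {1,2,4,5,6,7}:30  {1,3,4,5,6,7}:6  {2,3,4,5,6,7}:6
  start at 0(h): 42
  start at 1(l): 42
  start at 2(m): 42
  start at 3(j): 210
sum over floor = 336

336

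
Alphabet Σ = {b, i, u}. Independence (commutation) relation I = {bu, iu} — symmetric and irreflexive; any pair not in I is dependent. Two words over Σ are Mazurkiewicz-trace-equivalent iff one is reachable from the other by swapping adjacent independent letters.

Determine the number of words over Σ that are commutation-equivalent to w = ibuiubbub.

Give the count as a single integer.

84

0(i) covers ∅
1(b) covers 0:i
2(u) covers ∅
3(i) covers 1:b
4(u) covers 2:u
5(b) covers 3:i
6(b) covers 5:b
7(u) covers 4:u
8(b) covers 6:b
floor of heap: 0:i, 2:u
completions by unplaced set U, small U first (add the entries for U minus each lowest piece of U):
  |U|=1: {7}:1  {8}:1
  |U|=2: {4,7}:1  {6,8}:1  {7,8}:2
  |U|=3: {2,4,7}:1  {4,7,8}:3  {5,6,8}:1  {6,7,8}:3
  |U|=4: {2,4,7,8}:4  {3,5,6,8}:1  {4,6,7,8}:6  {5,6,7,8}:4
  |U|=5: {1,3,5,6,8}:1  {2,4,6,7,8}:10  {3,5,6,7,8}:5  {4,5,6,7,8}:10
  |U|=6: {0,1,3,5,6,8}:1  {1,3,5,6,7,8}:6  {2,4,5,6,7,8}:20  {3,4,5,6,7,8}:15
  |U|=7: {0,1,3,5,6,7,8}:7  {1,3,4,5,6,7,8}:21  {2,3,4,5,6,7,8}:35
  start at 0(i): 56
  start at 2(u): 28
sum over floor = 84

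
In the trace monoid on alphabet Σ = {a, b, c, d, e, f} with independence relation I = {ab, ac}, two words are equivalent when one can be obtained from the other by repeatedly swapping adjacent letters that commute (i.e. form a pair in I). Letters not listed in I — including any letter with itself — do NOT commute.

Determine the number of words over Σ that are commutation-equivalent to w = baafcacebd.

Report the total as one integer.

9

#0=b has no predecessor
#1=a has no predecessor
#2=a depends on [1:a]
#3=f depends on [0:b, 2:a]
#4=c depends on [3:f]
#5=a depends on [3:f]
#6=c depends on [4:c]
#7=e depends on [5:a, 6:c]
#8=b depends on [7:e]
#9=d depends on [8:b]
sources: [0:b, 1:a]
N(rest) = Σ N(rest − s) over sources s of rest; N(one piece) = 1:
  size 1 → [9]=1
  size 2 → [8,9]=1
  size 3 → [7,8,9]=1
  size 4 → [5,7,8,9]=1  [6,7,8,9]=1
  size 5 → [4,6,7,8,9]=1  [5,6,7,8,9]=2
  size 6 → [4,5,6,7,8,9]=3
  size 7 → [3,4,5,6,7,8,9]=3
  size 8 → [0,3,4,5,6,7,8,9]=3  [2,3,4,5,6,7,8,9]=3
  first=0(b) contributes 3
  first=1(a) contributes 6
|[w]| = 9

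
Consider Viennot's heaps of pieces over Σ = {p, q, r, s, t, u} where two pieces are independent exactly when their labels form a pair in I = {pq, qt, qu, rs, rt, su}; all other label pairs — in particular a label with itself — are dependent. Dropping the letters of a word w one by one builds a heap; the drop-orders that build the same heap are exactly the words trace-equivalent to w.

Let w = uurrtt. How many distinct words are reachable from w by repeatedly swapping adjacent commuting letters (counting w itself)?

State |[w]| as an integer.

6

piece 0:u — minimal
piece 1:u rests on {0:u}
piece 2:r rests on {1:u}
piece 3:r rests on {2:r}
piece 4:t rests on {1:u}
piece 5:t rests on {4:t}
minimal pieces: {0:u}
ways to finish when only these pieces remain (= sum over removing one remaining piece with nothing left below it):
  1 left: {3}→1  {5}→1
  2 left: {2,3}→1  {3,5}→2  {4,5}→1
  3 left: {2,3,5}→3  {3,4,5}→3
  4 left: {2,3,4,5}→6
  placing 0:u first → 6 extensions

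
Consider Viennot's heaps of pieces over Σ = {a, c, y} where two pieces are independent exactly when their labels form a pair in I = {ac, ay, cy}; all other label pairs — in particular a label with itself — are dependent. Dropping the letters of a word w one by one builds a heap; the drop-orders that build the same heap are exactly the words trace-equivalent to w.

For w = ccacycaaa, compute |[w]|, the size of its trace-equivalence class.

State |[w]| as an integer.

piece 0:c — minimal
piece 1:c rests on {0:c}
piece 2:a — minimal
piece 3:c rests on {1:c}
piece 4:y — minimal
piece 5:c rests on {3:c}
piece 6:a rests on {2:a}
piece 7:a rests on {6:a}
piece 8:a rests on {7:a}
minimal pieces: {0:c, 2:a, 4:y}
ways to finish when only these pieces remain (= sum over removing one remaining piece with nothing left below it):
  1 left: {4}→1  {5}→1  {8}→1
  2 left: {3,5}→1  {4,5}→2  {4,8}→2  {5,8}→2  {7,8}→1
  3 left: {1,3,5}→1  {3,4,5}→3  {3,5,8}→3  {4,5,8}→6  {4,7,8}→3  {5,7,8}→3  {6,7,8}→1
  4 left: {0,1,3,5}→1  {1,3,4,5}→4  {1,3,5,8}→4  {2,6,7,8}→1  {3,4,5,8}→12  {3,5,7,8}→6  {4,5,7,8}→12  {4,6,7,8}→4  {5,6,7,8}→4
  5 left: {0,1,3,4,5}→5  {0,1,3,5,8}→5  {1,3,4,5,8}→20  {1,3,5,7,8}→10  {2,4,6,7,8}→5  {2,5,6,7,8}→5  {3,4,5,7,8}→30  {3,5,6,7,8}→10  {4,5,6,7,8}→20
  6 left: {0,1,3,4,5,8}→30  {0,1,3,5,7,8}→15  {1,3,4,5,7,8}→60  {1,3,5,6,7,8}→20  {2,3,5,6,7,8}→15  {2,4,5,6,7,8}→30  {3,4,5,6,7,8}→60
  7 left: {0,1,3,4,5,7,8}→105  {0,1,3,5,6,7,8}→35  {1,2,3,5,6,7,8}→35  {1,3,4,5,6,7,8}→140  {2,3,4,5,6,7,8}→105
  placing 0:c first → 280 extensions
  placing 2:a first → 280 extensions
  placing 4:y first → 70 extensions
total linear extensions = 630

630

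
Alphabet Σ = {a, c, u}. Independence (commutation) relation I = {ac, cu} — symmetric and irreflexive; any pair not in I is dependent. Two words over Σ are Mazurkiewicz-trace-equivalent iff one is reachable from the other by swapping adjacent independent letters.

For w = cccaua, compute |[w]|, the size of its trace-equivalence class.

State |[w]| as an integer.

drop 0:c onto floor
drop 1:c onto {0:c}
drop 2:c onto {1:c}
drop 3:a onto floor
drop 4:u onto {3:a}
drop 5:a onto {4:u}
ground layer = {0:c, 3:a}
drop-orders for the pieces not yet dropped (sum over which currently-grounded one goes next):
  1 to go: {2} 1  {5} 1
  2 to go: {1,2} 1  {2,5} 2  {4,5} 1
  3 to go: {0,1,2} 1  {1,2,5} 3  {2,4,5} 3  {3,4,5} 1
  4 to go: {0,1,2,5} 4  {1,2,4,5} 6  {2,3,4,5} 4
  if 0:c drops first: 10 orders
  if 3:a drops first: 10 orders
heap linearizations: 20

20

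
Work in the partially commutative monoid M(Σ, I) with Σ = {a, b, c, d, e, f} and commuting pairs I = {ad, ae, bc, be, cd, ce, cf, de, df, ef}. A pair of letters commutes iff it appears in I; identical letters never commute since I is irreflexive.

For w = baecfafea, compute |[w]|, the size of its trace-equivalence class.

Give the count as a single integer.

piece 0:b — minimal
piece 1:a rests on {0:b}
piece 2:e — minimal
piece 3:c rests on {1:a}
piece 4:f rests on {1:a}
piece 5:a rests on {3:c, 4:f}
piece 6:f rests on {5:a}
piece 7:e rests on {2:e}
piece 8:a rests on {6:f}
minimal pieces: {0:b, 2:e}
ways to finish when only these pieces remain (= sum over removing one remaining piece with nothing left below it):
  1 left: {7}→1  {8}→1
  2 left: {2,7}→1  {6,8}→1  {7,8}→2
  3 left: {2,7,8}→3  {5,6,8}→1  {6,7,8}→3
  4 left: {2,6,7,8}→6  {3,5,6,8}→1  {4,5,6,8}→1  {5,6,7,8}→4
  5 left: {2,5,6,7,8}→10  {3,4,5,6,8}→2  {3,5,6,7,8}→5  {4,5,6,7,8}→5
  6 left: {1,3,4,5,6,8}→2  {2,3,5,6,7,8}→15  {2,4,5,6,7,8}→15  {3,4,5,6,7,8}→12
  7 left: {0,1,3,4,5,6,8}→2  {1,3,4,5,6,7,8}→14  {2,3,4,5,6,7,8}→42
  placing 0:b first → 56 extensions
  placing 2:e first → 16 extensions
total linear extensions = 72

72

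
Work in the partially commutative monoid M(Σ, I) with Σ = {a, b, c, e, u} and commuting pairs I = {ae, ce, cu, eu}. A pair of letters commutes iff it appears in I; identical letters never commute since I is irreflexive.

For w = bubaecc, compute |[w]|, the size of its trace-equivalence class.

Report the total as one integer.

4

#0=b has no predecessor
#1=u depends on [0:b]
#2=b depends on [1:u]
#3=a depends on [2:b]
#4=e depends on [2:b]
#5=c depends on [3:a]
#6=c depends on [5:c]
sources: [0:b]
N(rest) = Σ N(rest − s) over sources s of rest; N(one piece) = 1:
  size 1 → [4]=1  [6]=1
  size 2 → [4,6]=2  [5,6]=1
  size 3 → [3,5,6]=1  [4,5,6]=3
  size 4 → [3,4,5,6]=4
  size 5 → [2,3,4,5,6]=4
  first=0(b) contributes 4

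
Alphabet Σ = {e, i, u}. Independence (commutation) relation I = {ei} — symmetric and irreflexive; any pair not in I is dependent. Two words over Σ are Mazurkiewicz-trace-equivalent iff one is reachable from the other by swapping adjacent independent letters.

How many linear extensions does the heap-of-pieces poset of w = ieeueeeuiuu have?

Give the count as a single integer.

#0=i has no predecessor
#1=e has no predecessor
#2=e depends on [1:e]
#3=u depends on [0:i, 2:e]
#4=e depends on [3:u]
#5=e depends on [4:e]
#6=e depends on [5:e]
#7=u depends on [6:e]
#8=i depends on [7:u]
#9=u depends on [8:i]
#10=u depends on [9:u]
sources: [0:i, 1:e]
N(rest) = Σ N(rest − s) over sources s of rest; N(one piece) = 1:
  size 1 → [10]=1
  size 2 → [9,10]=1
  size 3 → [8,9,10]=1
  size 4 → [7,8,9,10]=1
  size 5 → [6,7,8,9,10]=1
  size 6 → [5,6,7,8,9,10]=1
  size 7 → [4,5,6,7,8,9,10]=1
  size 8 → [3,4,5,6,7,8,9,10]=1
  size 9 → [0,3,4,5,6,7,8,9,10]=1  [2,3,4,5,6,7,8,9,10]=1
  first=0(i) contributes 1
  first=1(e) contributes 2
|[w]| = 3

3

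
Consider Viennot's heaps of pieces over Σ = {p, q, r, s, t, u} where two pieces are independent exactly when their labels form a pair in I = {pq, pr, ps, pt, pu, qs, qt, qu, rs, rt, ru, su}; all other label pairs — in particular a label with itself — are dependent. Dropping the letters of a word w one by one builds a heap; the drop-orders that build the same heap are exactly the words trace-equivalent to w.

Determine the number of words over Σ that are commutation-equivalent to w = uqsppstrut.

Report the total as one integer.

3780

piece 0:u — minimal
piece 1:q — minimal
piece 2:s — minimal
piece 3:p — minimal
piece 4:p rests on {3:p}
piece 5:s rests on {2:s}
piece 6:t rests on {0:u, 5:s}
piece 7:r rests on {1:q}
piece 8:u rests on {6:t}
piece 9:t rests on {8:u}
minimal pieces: {0:u, 1:q, 2:s, 3:p}
ways to finish when only these pieces remain (= sum over removing one remaining piece with nothing left below it):
  1 left: {4}→1  {7}→1  {9}→1
  2 left: {1,7}→1  {3,4}→1  {4,7}→2  {4,9}→2  {7,9}→2  {8,9}→1
  3 left: {1,4,7}→3  {1,7,9}→3  {3,4,7}→3  {3,4,9}→3  {4,7,9}→6  {4,8,9}→3  {6,8,9}→1  {7,8,9}→3
  4 left: {0,6,8,9}→1  {1,3,4,7}→6  {1,4,7,9}→12  {1,7,8,9}→6  {3,4,7,9}→12  {3,4,8,9}→6  {4,6,8,9}→4  {4,7,8,9}→12  {5,6,8,9}→1  {6,7,8,9}→4
  5 left: {0,4,6,8,9}→5  {0,5,6,8,9}→2  {0,6,7,8,9}→5  {1,3,4,7,9}→30  {1,4,7,8,9}→30  {1,6,7,8,9}→10  {2,5,6,8,9}→1  {3,4,6,8,9}→10  {3,4,7,8,9}→30  {4,5,6,8,9}→5  {4,6,7,8,9}→20  {5,6,7,8,9}→5
  6 left: {0,1,6,7,8,9}→15  {0,2,5,6,8,9}→3  {0,3,4,6,8,9}→15  {0,4,5,6,8,9}→12  {0,4,6,7,8,9}→30  {0,5,6,7,8,9}→12  {1,3,4,7,8,9}→90  {1,4,6,7,8,9}→60  {1,5,6,7,8,9}→15  {2,4,5,6,8,9}→6  {2,5,6,7,8,9}→6  {3,4,5,6,8,9}→15  {3,4,6,7,8,9}→60  {4,5,6,7,8,9}→30
  7 left: {0,1,4,6,7,8,9}→105  {0,1,5,6,7,8,9}→42  {0,2,4,5,6,8,9}→21  {0,2,5,6,7,8,9}→21  {0,3,4,5,6,8,9}→42  {0,3,4,6,7,8,9}→105  {0,4,5,6,7,8,9}→84  {1,2,5,6,7,8,9}→21  {1,3,4,6,7,8,9}→210  {1,4,5,6,7,8,9}→105  {2,3,4,5,6,8,9}→21  {2,4,5,6,7,8,9}→42  {3,4,5,6,7,8,9}→105
  8 left: {0,1,2,5,6,7,8,9}→84  {0,1,3,4,6,7,8,9}→420  {0,1,4,5,6,7,8,9}→336  {0,2,3,4,5,6,8,9}→84  {0,2,4,5,6,7,8,9}→168  {0,3,4,5,6,7,8,9}→336  {1,2,4,5,6,7,8,9}→168  {1,3,4,5,6,7,8,9}→420  {2,3,4,5,6,7,8,9}→168
  placing 0:u first → 756 extensions
  placing 1:q first → 756 extensions
  placing 2:s first → 1512 extensions
  placing 3:p first → 756 extensions
total linear extensions = 3780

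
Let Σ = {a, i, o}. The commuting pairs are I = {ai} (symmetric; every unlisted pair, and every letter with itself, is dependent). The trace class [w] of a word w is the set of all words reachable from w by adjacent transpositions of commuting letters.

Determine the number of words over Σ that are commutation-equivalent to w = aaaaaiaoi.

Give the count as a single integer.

7

drop 0:a onto floor
drop 1:a onto {0:a}
drop 2:a onto {1:a}
drop 3:a onto {2:a}
drop 4:a onto {3:a}
drop 5:i onto floor
drop 6:a onto {4:a}
drop 7:o onto {5:i, 6:a}
drop 8:i onto {7:o}
ground layer = {0:a, 5:i}
drop-orders for the pieces not yet dropped (sum over which currently-grounded one goes next):
  1 to go: {8} 1
  2 to go: {7,8} 1
  3 to go: {5,7,8} 1  {6,7,8} 1
  4 to go: {4,6,7,8} 1  {5,6,7,8} 2
  5 to go: {3,4,6,7,8} 1  {4,5,6,7,8} 3
  6 to go: {2,3,4,6,7,8} 1  {3,4,5,6,7,8} 4
  7 to go: {1,2,3,4,6,7,8} 1  {2,3,4,5,6,7,8} 5
  if 0:a drops first: 6 orders
  if 5:i drops first: 1 orders
heap linearizations: 7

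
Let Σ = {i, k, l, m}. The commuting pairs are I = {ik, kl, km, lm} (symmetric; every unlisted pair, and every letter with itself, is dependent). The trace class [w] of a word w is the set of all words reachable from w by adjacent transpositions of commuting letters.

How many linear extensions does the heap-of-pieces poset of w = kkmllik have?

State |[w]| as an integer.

105

drop 0:k onto floor
drop 1:k onto {0:k}
drop 2:m onto floor
drop 3:l onto floor
drop 4:l onto {3:l}
drop 5:i onto {2:m, 4:l}
drop 6:k onto {1:k}
ground layer = {0:k, 2:m, 3:l}
drop-orders for the pieces not yet dropped (sum over which currently-grounded one goes next):
  1 to go: {5} 1  {6} 1
  2 to go: {1,6} 1  {2,5} 1  {4,5} 1  {5,6} 2
  3 to go: {0,1,6} 1  {1,5,6} 3  {2,4,5} 2  {2,5,6} 3  {3,4,5} 1  {4,5,6} 3
  4 to go: {0,1,5,6} 4  {1,2,5,6} 6  {1,4,5,6} 6  {2,3,4,5} 3  {2,4,5,6} 8  {3,4,5,6} 4
  5 to go: {0,1,2,5,6} 10  {0,1,4,5,6} 10  {1,2,4,5,6} 20  {1,3,4,5,6} 10  {2,3,4,5,6} 15
  if 0:k drops first: 45 orders
  if 2:m drops first: 20 orders
  if 3:l drops first: 40 orders
heap linearizations: 105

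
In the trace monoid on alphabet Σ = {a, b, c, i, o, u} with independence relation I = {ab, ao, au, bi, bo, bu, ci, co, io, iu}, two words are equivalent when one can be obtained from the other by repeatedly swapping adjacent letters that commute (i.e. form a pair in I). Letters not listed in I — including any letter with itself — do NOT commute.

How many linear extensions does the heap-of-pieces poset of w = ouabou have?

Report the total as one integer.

30

#0=o has no predecessor
#1=u depends on [0:o]
#2=a has no predecessor
#3=b has no predecessor
#4=o depends on [1:u]
#5=u depends on [4:o]
sources: [0:o, 2:a, 3:b]
N(rest) = Σ N(rest − s) over sources s of rest; N(one piece) = 1:
  size 1 → [2]=1  [3]=1  [5]=1
  size 2 → [2,3]=2  [2,5]=2  [3,5]=2  [4,5]=1
  size 3 → [1,4,5]=1  [2,3,5]=6  [2,4,5]=3  [3,4,5]=3
  size 4 → [0,1,4,5]=1  [1,2,4,5]=4  [1,3,4,5]=4  [2,3,4,5]=12
  first=0(o) contributes 20
  first=2(a) contributes 5
  first=3(b) contributes 5
|[w]| = 30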